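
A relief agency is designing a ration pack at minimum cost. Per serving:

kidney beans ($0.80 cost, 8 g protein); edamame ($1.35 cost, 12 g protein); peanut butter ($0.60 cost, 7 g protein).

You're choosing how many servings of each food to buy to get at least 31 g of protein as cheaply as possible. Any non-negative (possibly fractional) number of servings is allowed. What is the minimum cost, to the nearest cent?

Cost per g of protein: peanut butter $0.0857, kidney beans $0.1000, edamame $0.1125.
With no serving limits, use only peanut butter: 31 g / 7 g = 4.429 servings × $0.60 = $2.66.

$2.66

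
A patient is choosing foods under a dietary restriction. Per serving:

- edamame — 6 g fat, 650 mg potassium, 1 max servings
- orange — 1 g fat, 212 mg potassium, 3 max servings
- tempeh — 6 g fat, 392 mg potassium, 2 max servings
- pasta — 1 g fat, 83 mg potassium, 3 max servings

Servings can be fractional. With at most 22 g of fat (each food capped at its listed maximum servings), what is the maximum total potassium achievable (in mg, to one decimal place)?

2188.3 mg

Potassium per g fat: orange 212, edamame 108.3, pasta 83, tempeh 65.33.
Take 3 servings of orange: uses 3 g fat, +636.0 mg potassium (running total 636.0 mg).
Take 1 serving of edamame: uses 6 g fat, +650.0 mg potassium (running total 1286.0 mg).
Take 3 servings of pasta: uses 3 g fat, +249.0 mg potassium (running total 1535.0 mg).
Take 1.667 servings of tempeh: uses 10 g fat, +653.3 mg potassium (running total 2188.3 mg).
Filling greedily by potassium-per-g fat is optimal for one linear limit, giving 2188.3 mg.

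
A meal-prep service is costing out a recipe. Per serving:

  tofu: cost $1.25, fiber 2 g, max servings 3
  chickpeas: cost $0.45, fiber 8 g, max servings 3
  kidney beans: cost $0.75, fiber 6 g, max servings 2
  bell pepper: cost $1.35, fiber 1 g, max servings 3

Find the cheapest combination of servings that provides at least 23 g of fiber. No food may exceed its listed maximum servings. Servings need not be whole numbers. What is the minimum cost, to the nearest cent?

$1.29

Cost per g of fiber: chickpeas $0.0563, kidney beans $0.1250, tofu $0.6250, bell pepper $1.3500.
Take 2.875 servings of chickpeas: +23.0 g fiber for $1.29 (total $1.29, still need 0.0 g).
Filling from the cheapest source first is optimal under one linear minimum: $1.29.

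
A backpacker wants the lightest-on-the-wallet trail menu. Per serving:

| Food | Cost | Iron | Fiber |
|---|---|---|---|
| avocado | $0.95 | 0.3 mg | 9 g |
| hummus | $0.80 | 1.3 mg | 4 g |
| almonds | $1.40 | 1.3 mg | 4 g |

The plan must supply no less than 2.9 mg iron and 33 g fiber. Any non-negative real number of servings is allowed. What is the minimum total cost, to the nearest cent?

avocado only: max(2.9/0.3, 33/9) = 9.667 servings → $9.18.
hummus only: max(2.9/1.3, 33/4) = 8.25 servings → $6.60.
almonds only: max(2.9/1.3, 33/4) = 8.25 servings → $11.55.
avocado + hummus with both tight: 2.981 servings and 1.543 servings → $4.07.
avocado + almonds with both tight: 2.981 servings and 1.543 servings → $4.99.
hummus + almonds (both tight): parallel constraints — no distinct corner.
Cheapest feasible corner: $4.07.

$4.07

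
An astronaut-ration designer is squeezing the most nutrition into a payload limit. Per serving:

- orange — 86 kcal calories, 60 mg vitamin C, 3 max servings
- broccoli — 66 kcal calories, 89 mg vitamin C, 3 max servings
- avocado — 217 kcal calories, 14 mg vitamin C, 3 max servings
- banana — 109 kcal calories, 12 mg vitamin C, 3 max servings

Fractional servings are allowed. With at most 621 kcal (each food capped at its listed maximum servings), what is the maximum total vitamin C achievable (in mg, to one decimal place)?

465.2 mg

Vitamin C per kcal: broccoli 1.348, orange 0.6977, banana 0.1101, avocado 0.06452.
Take 3 servings of broccoli: uses 198 kcal, +267.0 mg vitamin C (running total 267.0 mg).
Take 3 servings of orange: uses 258 kcal, +180.0 mg vitamin C (running total 447.0 mg).
Take 1.514 servings of banana: uses 165 kcal, +18.2 mg vitamin C (running total 465.2 mg).
Filling greedily by vitamin C-per-kcal is optimal for one linear limit, giving 465.2 mg.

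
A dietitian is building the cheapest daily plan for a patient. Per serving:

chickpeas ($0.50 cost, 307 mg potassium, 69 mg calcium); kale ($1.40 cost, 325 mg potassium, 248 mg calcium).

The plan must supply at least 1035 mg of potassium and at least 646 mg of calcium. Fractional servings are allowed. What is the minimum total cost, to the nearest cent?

$3.74

Check every corner: each single food scaled to meet both minima, and each pair solved so both constraints bind.
chickpeas only: max(1035/307, 646/69) = 9.362 servings → $4.68.
kale only: max(1035/325, 646/248) = 3.185 servings → $4.46.
chickpeas + kale with both tight: 0.87 servings and 2.363 servings → $3.74.
The minimum over all feasible corners is $3.74.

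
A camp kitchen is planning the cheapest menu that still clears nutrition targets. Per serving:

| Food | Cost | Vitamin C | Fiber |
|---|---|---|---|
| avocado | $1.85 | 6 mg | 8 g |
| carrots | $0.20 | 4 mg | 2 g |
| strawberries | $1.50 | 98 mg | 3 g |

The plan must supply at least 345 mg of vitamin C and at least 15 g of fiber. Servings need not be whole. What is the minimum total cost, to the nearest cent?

A basic optimal solution has at most two foods positive. Try each food alone and each pair with both targets met exactly.
avocado only: max(345/6, 15/8) = 57.5 servings → $106.38.
carrots only: max(345/4, 15/2) = 86.25 servings → $17.25.
strawberries only: max(345/98, 15/3) = 5 servings → $7.50.
avocado + carrots: the both-tight solution has a negative serving — not a feasible corner.
avocado + strawberries with both tight: 0.5679 servings and 3.486 servings → $6.28.
carrots + strawberries with both tight: 2.364 servings and 3.424 servings → $5.61.
So the least-cost plan costs $5.61.

$5.61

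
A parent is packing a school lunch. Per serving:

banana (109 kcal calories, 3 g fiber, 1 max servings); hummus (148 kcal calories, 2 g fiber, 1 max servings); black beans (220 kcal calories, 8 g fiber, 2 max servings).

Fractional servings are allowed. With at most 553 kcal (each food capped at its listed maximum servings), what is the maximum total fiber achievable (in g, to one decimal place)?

Fiber per kcal: black beans 0.03636, banana 0.02752, hummus 0.01351.
Take 2 servings of black beans: uses 440 kcal, +16.0 g fiber (running total 16.0 g).
Take 1 serving of banana: uses 109 kcal, +3.0 g fiber (running total 19.0 g).
Take 0.02703 servings of hummus: uses 4 kcal, +0.1 g fiber (running total 19.1 g).
Greedy by best ratio exhausts the calories allowance optimally: 19.1 g.

19.1 g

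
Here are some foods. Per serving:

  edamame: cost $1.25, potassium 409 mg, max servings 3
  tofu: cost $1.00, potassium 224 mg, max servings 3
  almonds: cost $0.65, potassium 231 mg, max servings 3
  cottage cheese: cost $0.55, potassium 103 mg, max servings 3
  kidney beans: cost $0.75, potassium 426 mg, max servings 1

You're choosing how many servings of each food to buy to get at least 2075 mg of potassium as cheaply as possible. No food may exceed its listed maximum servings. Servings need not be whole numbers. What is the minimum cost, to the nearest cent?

Cost per mg of potassium: kidney beans $0.0018, almonds $0.0028, edamame $0.0031, tofu $0.0045, cottage cheese $0.0053.
Take 1 serving of kidney beans: +426.0 mg potassium for $0.75 (total $0.75, still need 1649.0 mg).
Take 3 servings of almonds: +693.0 mg potassium for $1.95 (total $2.70, still need 956.0 mg).
Take 2.337 servings of edamame: +956.0 mg potassium for $2.92 (total $5.62, still need 0.0 mg).
Filling from the cheapest source first is optimal under one linear minimum: $5.62.

$5.62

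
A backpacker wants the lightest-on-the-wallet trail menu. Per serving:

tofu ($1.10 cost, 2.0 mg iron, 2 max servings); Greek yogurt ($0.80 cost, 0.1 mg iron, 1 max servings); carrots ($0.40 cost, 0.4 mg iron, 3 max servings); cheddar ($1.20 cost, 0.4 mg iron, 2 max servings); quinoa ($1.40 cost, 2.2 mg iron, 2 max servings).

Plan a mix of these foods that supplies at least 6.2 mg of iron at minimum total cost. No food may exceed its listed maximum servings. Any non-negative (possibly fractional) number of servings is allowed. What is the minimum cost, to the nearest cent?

Cost per mg of iron: tofu $0.5500, quinoa $0.6364, carrots $1.0000, cheddar $3.0000, Greek yogurt $8.0000.
Take 2 servings of tofu: +4.0 mg iron for $2.20 (total $2.20, still need 2.2 mg).
Take 1 serving of quinoa: +2.2 mg iron for $1.40 (total $3.60, still need 0.0 mg).
Greedy by cheapest-per-mg is optimal for a single linear constraint, so the minimum cost is $3.60.

$3.60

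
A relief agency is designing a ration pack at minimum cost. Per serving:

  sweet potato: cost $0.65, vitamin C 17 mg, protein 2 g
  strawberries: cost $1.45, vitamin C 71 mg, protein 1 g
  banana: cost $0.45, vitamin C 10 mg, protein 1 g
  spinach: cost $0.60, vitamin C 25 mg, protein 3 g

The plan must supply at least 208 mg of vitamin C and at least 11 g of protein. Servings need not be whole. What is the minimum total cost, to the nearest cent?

A basic optimal solution has at most two foods positive. Try each food alone and each pair with both targets met exactly.
sweet potato only: max(208/17, 11/2) = 12.24 servings → $7.95.
strawberries only: max(208/71, 11/1) = 11 servings → $15.95.
banana only: max(208/10, 11/1) = 20.8 servings → $9.36.
spinach only: max(208/25, 11/3) = 8.32 servings → $4.99.
sweet potato + strawberries with both tight: 4.584 servings and 1.832 servings → $5.64.
sweet potato + banana: intersection lies outside the first quadrant.
sweet potato + spinach with both targets exact would need a negative amount; discard.
strawberries + banana with both tight: 1.607 servings and 9.393 servings → $6.56.
strawberries + spinach with both tight: 1.856 servings and 3.048 servings → $4.52.
banana + spinach with both targets exact would need a negative amount; discard.
So the least-cost plan costs $4.52.

$4.52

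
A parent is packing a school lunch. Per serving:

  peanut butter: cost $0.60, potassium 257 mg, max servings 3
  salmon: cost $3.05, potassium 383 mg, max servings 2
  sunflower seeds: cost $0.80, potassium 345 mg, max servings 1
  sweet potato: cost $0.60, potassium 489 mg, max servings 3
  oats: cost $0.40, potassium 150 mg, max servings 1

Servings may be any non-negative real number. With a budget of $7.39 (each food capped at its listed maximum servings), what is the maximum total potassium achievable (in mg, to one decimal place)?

3058.2 mg

Potassium per dollar: sweet potato 815, sunflower seeds 431.2, peanut butter 428.3, oats 375, salmon 125.6.
Take 3 servings of sweet potato: spends $1.80, +1467.0 mg potassium (running total 1467.0 mg).
Take 1 serving of sunflower seeds: spends $0.80, +345.0 mg potassium (running total 1812.0 mg).
Take 3 servings of peanut butter: spends $1.80, +771.0 mg potassium (running total 2583.0 mg).
Take 1 serving of oats: spends $0.40, +150.0 mg potassium (running total 2733.0 mg).
Take 0.8492 servings of salmon: spends $2.59, +325.2 mg potassium (running total 3058.2 mg).
Greedy by best ratio exhausts the cost allowance optimally: 3058.2 mg.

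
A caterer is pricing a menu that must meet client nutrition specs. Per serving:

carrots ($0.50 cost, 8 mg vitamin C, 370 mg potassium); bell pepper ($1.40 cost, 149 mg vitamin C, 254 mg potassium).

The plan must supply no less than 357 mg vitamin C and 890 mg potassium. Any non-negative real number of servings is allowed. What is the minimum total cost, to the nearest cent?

$3.69

For a min-cost LP with two ≥-constraints, a basic feasible solution has at most two positive variables.
carrots only: max(357/8, 890/370) = 44.62 servings → $22.31.
bell pepper only: max(357/149, 890/254) = 3.504 servings → $4.91.
carrots + bell pepper with both tight: 0.7897 servings and 2.354 servings → $3.69.
So the least-cost plan costs $3.69.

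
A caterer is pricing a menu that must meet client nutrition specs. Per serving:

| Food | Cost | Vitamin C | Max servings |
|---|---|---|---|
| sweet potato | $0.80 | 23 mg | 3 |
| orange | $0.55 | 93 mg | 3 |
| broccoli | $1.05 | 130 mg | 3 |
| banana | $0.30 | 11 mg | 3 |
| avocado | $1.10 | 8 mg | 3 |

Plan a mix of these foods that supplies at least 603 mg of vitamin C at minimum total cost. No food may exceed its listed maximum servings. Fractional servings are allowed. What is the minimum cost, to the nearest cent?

Cost per mg of vitamin C: orange $0.0059, broccoli $0.0081, banana $0.0273, sweet potato $0.0348, avocado $0.1375.
Take 3 servings of orange: +279.0 mg vitamin C for $1.65 (total $1.65, still need 324.0 mg).
Take 2.492 servings of broccoli: +324.0 mg vitamin C for $2.62 (total $4.27, still need 0.0 mg).
Filling from the cheapest source first is optimal under one linear minimum: $4.27.

$4.27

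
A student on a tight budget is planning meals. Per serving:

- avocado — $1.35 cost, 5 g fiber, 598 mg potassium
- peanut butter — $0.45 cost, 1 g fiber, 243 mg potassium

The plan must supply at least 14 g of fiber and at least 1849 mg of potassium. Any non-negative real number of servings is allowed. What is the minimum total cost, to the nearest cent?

$4.03

For a min-cost LP with two ≥-constraints, a basic feasible solution has at most two positive variables.
avocado only: max(14/5, 1849/598) = 3.092 servings → $4.17.
peanut butter only: max(14/1, 1849/243) = 14 servings → $6.30.
avocado + peanut butter with both tight: 2.517 servings and 1.415 servings → $4.03.
The minimum over all feasible corners is $4.03.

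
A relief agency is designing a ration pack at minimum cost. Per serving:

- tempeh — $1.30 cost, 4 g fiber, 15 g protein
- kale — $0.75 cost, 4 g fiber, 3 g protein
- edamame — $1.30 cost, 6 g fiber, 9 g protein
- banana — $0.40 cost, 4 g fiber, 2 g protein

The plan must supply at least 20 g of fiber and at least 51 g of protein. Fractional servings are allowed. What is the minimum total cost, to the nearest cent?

$4.84

Check every corner: each single food scaled to meet both minima, and each pair solved so both constraints bind.
tempeh only: max(20/4, 51/15) = 5 servings → $6.50.
kale only: max(20/4, 51/3) = 17 servings → $12.75.
edamame only: max(20/6, 51/9) = 5.667 servings → $7.37.
banana only: max(20/4, 51/2) = 25.5 servings → $10.20.
tempeh + kale with both tight: 3 servings and 2 servings → $5.40.
tempeh + edamame with both tight: 2.333 servings and 1.778 servings → $5.34.
tempeh + banana with both tight: 3.154 servings and 1.846 servings → $4.84.
kale + edamame: intersection lies outside the first quadrant.
kale + banana: the both-tight solution has a negative serving — not a feasible corner.
edamame + banana: the both-tight solution has a negative serving — not a feasible corner.
The minimum over all feasible corners is $4.84.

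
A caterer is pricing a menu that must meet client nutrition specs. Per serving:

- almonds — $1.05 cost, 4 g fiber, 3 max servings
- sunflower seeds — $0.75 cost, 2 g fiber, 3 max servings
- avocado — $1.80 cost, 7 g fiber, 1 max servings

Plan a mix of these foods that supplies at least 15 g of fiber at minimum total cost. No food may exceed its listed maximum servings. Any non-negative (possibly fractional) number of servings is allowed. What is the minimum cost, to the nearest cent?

Cost per g of fiber: avocado $0.2571, almonds $0.2625, sunflower seeds $0.3750.
Take 1 serving of avocado: +7.0 g fiber for $1.80 (total $1.80, still need 8.0 g).
Take 2 servings of almonds: +8.0 g fiber for $2.10 (total $3.90, still need 0.0 g).
Filling from the cheapest source first is optimal under one linear minimum: $3.90.

$3.90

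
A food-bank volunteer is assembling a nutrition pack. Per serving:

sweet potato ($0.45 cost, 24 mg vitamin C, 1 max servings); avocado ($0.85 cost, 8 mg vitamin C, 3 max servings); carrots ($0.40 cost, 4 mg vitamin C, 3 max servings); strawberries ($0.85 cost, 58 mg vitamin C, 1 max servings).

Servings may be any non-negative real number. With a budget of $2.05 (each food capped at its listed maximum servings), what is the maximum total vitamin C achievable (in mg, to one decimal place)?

Vitamin C per dollar: strawberries 68.24, sweet potato 53.33, carrots 10, avocado 9.412.
Take 1 serving of strawberries: spends $0.85, +58.0 mg vitamin C (running total 58.0 mg).
Take 1 serving of sweet potato: spends $0.45, +24.0 mg vitamin C (running total 82.0 mg).
Take 1.875 servings of carrots: spends $0.75, +7.5 mg vitamin C (running total 89.5 mg).
Filling greedily by vitamin C-per-dollar is optimal for one linear limit, giving 89.5 mg.

89.5 mg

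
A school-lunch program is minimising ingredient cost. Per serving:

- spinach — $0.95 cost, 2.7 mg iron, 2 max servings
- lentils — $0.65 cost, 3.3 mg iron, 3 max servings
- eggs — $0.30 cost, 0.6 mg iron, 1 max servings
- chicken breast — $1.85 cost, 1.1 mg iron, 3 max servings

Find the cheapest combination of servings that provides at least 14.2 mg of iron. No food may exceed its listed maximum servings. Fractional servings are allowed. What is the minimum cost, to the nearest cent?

$3.46

Cost per mg of iron: lentils $0.1970, spinach $0.3519, eggs $0.5000, chicken breast $1.6818.
Take 3 servings of lentils: +9.9 mg iron for $1.95 (total $1.95, still need 4.3 mg).
Take 1.593 servings of spinach: +4.3 mg iron for $1.51 (total $3.46, still need 0.0 mg).
Filling from the cheapest source first is optimal under one linear minimum: $3.46.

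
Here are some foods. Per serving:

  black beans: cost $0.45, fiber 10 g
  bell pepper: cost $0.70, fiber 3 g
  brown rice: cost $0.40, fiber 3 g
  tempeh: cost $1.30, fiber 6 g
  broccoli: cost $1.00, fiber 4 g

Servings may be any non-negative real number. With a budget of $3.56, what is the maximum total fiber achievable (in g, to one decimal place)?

79.1 g

Fiber per dollar: black beans 22.22, brown rice 7.5, tempeh 4.615, bell pepper 4.286, broccoli 4.
With no serving limits, spend the whole cost allowance on black beans: $3.56 / $0.45 × 10 g = 79.1 g.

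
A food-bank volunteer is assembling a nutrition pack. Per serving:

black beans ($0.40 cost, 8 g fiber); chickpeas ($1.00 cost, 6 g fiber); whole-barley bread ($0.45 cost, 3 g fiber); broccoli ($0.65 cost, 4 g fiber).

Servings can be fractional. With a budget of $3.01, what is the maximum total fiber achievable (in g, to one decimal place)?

60.2 g

Fiber per dollar: black beans 20, whole-barley bread 6.667, broccoli 6.154, chickpeas 6.
With no serving limits, spend the whole cost allowance on black beans: $3.01 / $0.40 × 8 g = 60.2 g.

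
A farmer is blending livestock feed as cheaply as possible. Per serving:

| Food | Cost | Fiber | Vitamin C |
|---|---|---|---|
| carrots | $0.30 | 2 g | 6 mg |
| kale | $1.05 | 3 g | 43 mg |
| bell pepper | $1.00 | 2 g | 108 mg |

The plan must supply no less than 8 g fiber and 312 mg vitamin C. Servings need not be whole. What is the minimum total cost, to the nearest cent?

This is a tiny linear program; its minimum lies at a vertex of the feasible set. List the vertices and price them.
carrots only: max(8/2, 312/6) = 52 servings → $15.60.
kale only: max(8/3, 312/43) = 7.256 servings → $7.62.
bell pepper only: max(8/2, 312/108) = 4 servings → $4.00.
carrots + kale: intersection lies outside the first quadrant.
carrots + bell pepper with both tight: 1.176 servings and 2.824 servings → $3.18.
kale + bell pepper with both tight: 1.008 servings and 2.487 servings → $3.55.
Cheapest feasible corner: $3.18.

$3.18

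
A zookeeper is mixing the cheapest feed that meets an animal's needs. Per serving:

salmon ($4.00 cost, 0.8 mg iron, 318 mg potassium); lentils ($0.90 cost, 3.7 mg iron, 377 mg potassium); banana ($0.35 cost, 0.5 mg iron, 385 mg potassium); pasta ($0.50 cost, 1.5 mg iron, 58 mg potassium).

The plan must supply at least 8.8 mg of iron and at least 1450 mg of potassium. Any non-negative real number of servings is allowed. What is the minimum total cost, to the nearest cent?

$2.52

For a min-cost LP with two ≥-constraints, a basic feasible solution has at most two positive variables.
salmon only: max(8.8/0.8, 1450/318) = 11 servings → $44.00.
lentils only: max(8.8/3.7, 1450/377) = 3.846 servings → $3.46.
banana only: max(8.8/0.5, 1450/385) = 17.6 servings → $6.16.
pasta only: max(8.8/1.5, 1450/58) = 25 servings → $12.50.
salmon + lentils with both tight: 2.34 servings and 1.872 servings → $11.04.
salmon + banana: intersection lies outside the first quadrant.
salmon + pasta with both tight: 3.866 servings and 3.805 servings → $17.37.
lentils + banana with both tight: 2.155 servings and 1.656 servings → $2.52.
lentils + pasta with both targets exact would need a negative amount; discard.
banana + pasta with both tight: 3.035 servings and 4.855 servings → $3.49.
So the least-cost plan costs $2.52.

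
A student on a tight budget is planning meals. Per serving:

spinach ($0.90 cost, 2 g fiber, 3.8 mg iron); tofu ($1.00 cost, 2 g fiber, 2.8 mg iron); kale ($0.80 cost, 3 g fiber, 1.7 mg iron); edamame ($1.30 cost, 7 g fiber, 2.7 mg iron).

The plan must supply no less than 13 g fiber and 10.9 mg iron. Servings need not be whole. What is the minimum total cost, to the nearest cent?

The cheapest plan sits at a corner of the feasible region — with two constraints it uses at most two foods.
spinach only: max(13/2, 10.9/3.8) = 6.5 servings → $5.85.
tofu only: max(13/2, 10.9/2.8) = 6.5 servings → $6.50.
kale only: max(13/3, 10.9/1.7) = 6.412 servings → $5.13.
edamame only: max(13/7, 10.9/2.7) = 4.037 servings → $5.25.
spinach + tofu with both targets exact would need a negative amount; discard.
spinach + kale with both tight: 1.325 servings and 3.45 servings → $3.95.
spinach + edamame with both tight: 1.943 servings and 1.302 servings → $3.44.
tofu + kale with both tight: 2.12 servings and 2.92 servings → $4.46.
tofu + edamame with both tight: 2.901 servings and 1.028 servings → $4.24.
kale + edamame with both targets exact would need a negative amount; discard.
The minimum over all feasible corners is $3.44.

$3.44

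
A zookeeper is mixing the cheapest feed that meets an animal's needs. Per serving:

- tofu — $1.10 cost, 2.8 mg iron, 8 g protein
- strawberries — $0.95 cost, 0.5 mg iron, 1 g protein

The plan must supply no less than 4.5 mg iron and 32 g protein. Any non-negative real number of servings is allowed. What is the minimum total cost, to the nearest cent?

With two linear requirements the optimum uses one or two foods; enumerate the corners.
tofu only: max(4.5/2.8, 32/8) = 4 servings → $4.40.
strawberries only: max(4.5/0.5, 32/1) = 32 servings → $30.40.
tofu + strawberries: intersection lies outside the first quadrant.
So the least-cost plan costs $4.40.

$4.40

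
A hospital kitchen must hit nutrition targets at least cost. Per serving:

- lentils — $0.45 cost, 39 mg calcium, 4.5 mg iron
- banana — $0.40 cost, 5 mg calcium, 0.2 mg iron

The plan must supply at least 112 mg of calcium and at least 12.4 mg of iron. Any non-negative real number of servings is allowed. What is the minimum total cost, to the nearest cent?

An LP optimum is at a vertex; with two nutrient constraints at most two foods are used. Check each candidate.
lentils only: max(112/39, 12.4/4.5) = 2.872 servings → $1.29.
banana only: max(112/5, 12.4/0.2) = 62 servings → $24.80.
lentils + banana with both tight: 2.694 servings and 1.388 servings → $1.77.
The minimum over all feasible corners is $1.29.

$1.29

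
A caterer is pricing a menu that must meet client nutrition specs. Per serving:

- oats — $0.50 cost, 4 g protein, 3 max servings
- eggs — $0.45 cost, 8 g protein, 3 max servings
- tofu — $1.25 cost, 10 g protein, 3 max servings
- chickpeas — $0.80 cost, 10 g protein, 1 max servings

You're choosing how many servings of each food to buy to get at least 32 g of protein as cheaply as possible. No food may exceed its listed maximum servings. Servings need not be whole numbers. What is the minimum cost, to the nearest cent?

Cost per g of protein: eggs $0.0563, chickpeas $0.0800, oats $0.1250, tofu $0.1250.
Take 3 servings of eggs: +24.0 g protein for $1.35 (total $1.35, still need 8.0 g).
Take 0.8 servings of chickpeas: +8.0 g protein for $0.64 (total $1.99, still need 0.0 g).
Greedy by cheapest-per-g is optimal for a single linear constraint, so the minimum cost is $1.99.

$1.99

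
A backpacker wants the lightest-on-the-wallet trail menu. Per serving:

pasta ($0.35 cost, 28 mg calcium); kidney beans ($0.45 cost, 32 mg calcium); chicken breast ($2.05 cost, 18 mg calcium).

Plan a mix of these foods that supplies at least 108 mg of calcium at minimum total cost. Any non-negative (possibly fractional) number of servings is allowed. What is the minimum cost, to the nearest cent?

$1.35

Cost per mg of calcium: pasta $0.0125, kidney beans $0.0141, chicken breast $0.1139.
With no serving limits, use only pasta: 108 mg / 28 mg = 3.857 servings × $0.35 = $1.35.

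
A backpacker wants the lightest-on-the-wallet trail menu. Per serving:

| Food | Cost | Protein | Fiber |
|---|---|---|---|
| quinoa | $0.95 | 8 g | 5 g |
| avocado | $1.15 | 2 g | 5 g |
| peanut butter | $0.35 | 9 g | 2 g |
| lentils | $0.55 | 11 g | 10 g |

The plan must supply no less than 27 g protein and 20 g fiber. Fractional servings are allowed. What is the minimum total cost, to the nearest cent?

quinoa only: max(27/8, 20/5) = 4 servings → $3.80.
avocado only: max(27/2, 20/5) = 13.5 servings → $15.53.
peanut butter only: max(27/9, 20/2) = 10 servings → $3.50.
lentils only: max(27/11, 20/10) = 2.455 servings → $1.35.
quinoa + avocado with both tight: 3.167 servings and 0.8333 servings → $3.97.
quinoa + peanut butter with both targets exact would need a negative amount; discard.
quinoa + lentils with both tight: 2 servings and 1 serving → $2.45.
avocado + peanut butter with both tight: 3.073 servings and 2.317 servings → $4.35.
avocado + lentils: intersection lies outside the first quadrant.
peanut butter + lentils with both tight: 0.7353 servings and 1.853 servings → $1.28.
Cheapest feasible corner: $1.28.

$1.28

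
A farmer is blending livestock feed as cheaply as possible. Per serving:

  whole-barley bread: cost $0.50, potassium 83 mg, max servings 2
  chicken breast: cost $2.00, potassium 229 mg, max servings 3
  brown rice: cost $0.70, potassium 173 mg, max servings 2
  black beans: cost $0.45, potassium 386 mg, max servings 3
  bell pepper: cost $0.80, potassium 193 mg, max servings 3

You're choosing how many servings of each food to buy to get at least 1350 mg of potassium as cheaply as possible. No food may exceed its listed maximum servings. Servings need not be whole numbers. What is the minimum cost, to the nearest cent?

$2.13

Cost per mg of potassium: black beans $0.0012, brown rice $0.0040, bell pepper $0.0041, whole-barley bread $0.0060, chicken breast $0.0087.
Take 3 servings of black beans: +1158.0 mg potassium for $1.35 (total $1.35, still need 192.0 mg).
Take 1.11 servings of brown rice: +192.0 mg potassium for $0.78 (total $2.13, still need 0.0 mg).
Filling from the cheapest source first is optimal under one linear minimum: $2.13.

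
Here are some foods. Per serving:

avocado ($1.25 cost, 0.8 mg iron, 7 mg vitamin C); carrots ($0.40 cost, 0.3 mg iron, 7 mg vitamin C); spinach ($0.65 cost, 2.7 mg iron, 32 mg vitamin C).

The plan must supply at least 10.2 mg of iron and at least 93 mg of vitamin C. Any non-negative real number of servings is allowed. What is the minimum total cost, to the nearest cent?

$2.46

The cheapest plan sits at a corner of the feasible region — with two constraints it uses at most two foods.
avocado only: max(10.2/0.8, 93/7) = 13.29 servings → $16.61.
carrots only: max(10.2/0.3, 93/7) = 34 servings → $13.60.
spinach only: max(10.2/2.7, 93/32) = 3.778 servings → $2.46.
avocado + carrots with both tight: 12.43 servings and 0.8571 servings → $15.88.
avocado + spinach with both tight: 11.24 servings and 0.4478 servings → $14.34.
carrots + spinach: intersection lies outside the first quadrant.
Cheapest feasible corner: $2.46.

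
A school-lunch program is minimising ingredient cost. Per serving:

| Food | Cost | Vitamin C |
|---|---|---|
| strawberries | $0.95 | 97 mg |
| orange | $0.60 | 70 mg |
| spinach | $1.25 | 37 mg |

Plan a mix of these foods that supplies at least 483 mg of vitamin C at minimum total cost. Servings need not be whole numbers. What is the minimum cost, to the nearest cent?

Cost per mg of vitamin C: orange $0.0086, strawberries $0.0098, spinach $0.0338.
With no serving limits, use only orange: 483 mg / 70 mg = 6.9 servings × $0.60 = $4.14.

$4.14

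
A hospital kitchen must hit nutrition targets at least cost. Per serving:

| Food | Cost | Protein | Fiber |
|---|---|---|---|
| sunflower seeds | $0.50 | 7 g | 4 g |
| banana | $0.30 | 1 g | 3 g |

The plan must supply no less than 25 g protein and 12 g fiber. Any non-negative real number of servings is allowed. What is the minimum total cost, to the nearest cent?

Minimising a linear cost over {protein ≥ 25, fiber ≥ 12, servings ≥ 0} — the optimum is at a vertex, using one or two foods.
sunflower seeds only: max(25/7, 12/4) = 3.571 servings → $1.79.
banana only: max(25/1, 12/3) = 25 servings → $7.50.
sunflower seeds + banana: the both-tight solution has a negative serving — not a feasible corner.
The minimum over all feasible corners is $1.79.

$1.79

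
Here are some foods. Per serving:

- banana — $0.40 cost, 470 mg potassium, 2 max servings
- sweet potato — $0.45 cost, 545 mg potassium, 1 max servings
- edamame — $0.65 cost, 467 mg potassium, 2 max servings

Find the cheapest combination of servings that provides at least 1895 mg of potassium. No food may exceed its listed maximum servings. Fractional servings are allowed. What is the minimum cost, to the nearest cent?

$1.82

Cost per mg of potassium: sweet potato $0.0008, banana $0.0009, edamame $0.0014.
Take 1 serving of sweet potato: +545.0 mg potassium for $0.45 (total $0.45, still need 1350.0 mg).
Take 2 servings of banana: +940.0 mg potassium for $0.80 (total $1.25, still need 410.0 mg).
Take 0.8779 servings of edamame: +410.0 mg potassium for $0.57 (total $1.82, still need 0.0 mg).
Filling from the cheapest source first is optimal under one linear minimum: $1.82.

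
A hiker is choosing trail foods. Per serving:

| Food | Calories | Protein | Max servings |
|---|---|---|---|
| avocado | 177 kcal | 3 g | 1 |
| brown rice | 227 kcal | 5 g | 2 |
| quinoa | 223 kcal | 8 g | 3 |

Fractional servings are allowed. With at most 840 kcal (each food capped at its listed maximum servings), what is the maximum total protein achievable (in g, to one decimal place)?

Protein per kcal: quinoa 0.03587, brown rice 0.02203, avocado 0.01695.
Take 3 servings of quinoa: uses 669 kcal, +24.0 g protein (running total 24.0 g).
Take 0.7533 servings of brown rice: uses 171 kcal, +3.8 g protein (running total 27.8 g).
Greedy by best ratio exhausts the calories allowance optimally: 27.8 g.

27.8 g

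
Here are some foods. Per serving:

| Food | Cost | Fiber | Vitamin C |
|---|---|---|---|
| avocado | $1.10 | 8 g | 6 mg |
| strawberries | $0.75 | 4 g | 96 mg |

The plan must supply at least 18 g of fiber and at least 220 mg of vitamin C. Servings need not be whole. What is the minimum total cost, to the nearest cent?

$2.92

Two binding constraints pin down two serving amounts, so the optimal mix uses at most two foods. The candidates are each food alone (scaled to the tighter of fiber/vitamin C) and each pair with both constraints tight.
avocado only: max(18/8, 220/6) = 36.67 servings → $40.33.
strawberries only: max(18/4, 220/96) = 4.5 servings → $3.38.
avocado + strawberries with both tight: 1.14 servings and 2.22 servings → $2.92.
Cheapest feasible corner: $2.92.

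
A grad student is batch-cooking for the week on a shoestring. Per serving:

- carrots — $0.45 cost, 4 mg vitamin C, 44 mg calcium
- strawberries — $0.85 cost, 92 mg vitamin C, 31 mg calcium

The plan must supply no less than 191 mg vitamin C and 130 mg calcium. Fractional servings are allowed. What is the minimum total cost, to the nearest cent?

$2.40

A basic optimal solution has at most two foods positive. Try each food alone and each pair with both targets met exactly.
carrots only: max(191/4, 130/44) = 47.75 servings → $21.49.
strawberries only: max(191/92, 130/31) = 4.194 servings → $3.56.
carrots + strawberries with both tight: 1.539 servings and 2.009 servings → $2.40.
Cheapest feasible corner: $2.40.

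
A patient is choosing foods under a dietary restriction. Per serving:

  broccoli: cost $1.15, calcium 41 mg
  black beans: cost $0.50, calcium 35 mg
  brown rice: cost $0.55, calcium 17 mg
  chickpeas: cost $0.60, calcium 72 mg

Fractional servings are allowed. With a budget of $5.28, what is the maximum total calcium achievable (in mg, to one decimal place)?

633.6 mg

Calcium per dollar: chickpeas 120, black beans 70, broccoli 35.65, brown rice 30.91.
With no serving limits, spend the whole cost allowance on chickpeas: $5.28 / $0.60 × 72 mg = 633.6 mg.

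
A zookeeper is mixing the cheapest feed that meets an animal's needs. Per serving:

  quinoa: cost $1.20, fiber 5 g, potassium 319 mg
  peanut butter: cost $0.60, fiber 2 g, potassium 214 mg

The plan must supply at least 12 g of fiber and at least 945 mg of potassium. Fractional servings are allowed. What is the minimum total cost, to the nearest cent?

Compare the cost at each extreme point of the feasible region.
quinoa only: max(12/5, 945/319) = 2.962 servings → $3.55.
peanut butter only: max(12/2, 945/214) = 6 servings → $3.60.
quinoa + peanut butter with both tight: 1.569 servings and 2.076 servings → $3.13.
Cheapest feasible corner: $3.13.

$3.13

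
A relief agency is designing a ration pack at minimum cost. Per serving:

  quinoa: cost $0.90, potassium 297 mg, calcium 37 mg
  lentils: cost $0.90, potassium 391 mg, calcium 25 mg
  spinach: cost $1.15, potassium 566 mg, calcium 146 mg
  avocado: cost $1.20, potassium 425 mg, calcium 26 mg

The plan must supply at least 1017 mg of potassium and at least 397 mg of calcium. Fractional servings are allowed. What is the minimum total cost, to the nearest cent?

$3.13

For a min-cost LP with two ≥-constraints, a basic feasible solution has at most two positive variables.
quinoa only: max(1017/297, 397/37) = 10.73 servings → $9.66.
lentils only: max(1017/391, 397/25) = 15.88 servings → $14.29.
spinach only: max(1017/566, 397/146) = 2.719 servings → $3.13.
avocado only: max(1017/425, 397/26) = 15.27 servings → $18.32.
quinoa + lentils: the both-tight solution has a negative serving — not a feasible corner.
quinoa + spinach: intersection lies outside the first quadrant.
quinoa + avocado with both targets exact would need a negative amount; discard.
lentils + spinach: the both-tight solution has a negative serving — not a feasible corner.
lentils + avocado with both targets exact would need a negative amount; discard.
spinach + avocado: the both-tight solution has a negative serving — not a feasible corner.
So the least-cost plan costs $3.13.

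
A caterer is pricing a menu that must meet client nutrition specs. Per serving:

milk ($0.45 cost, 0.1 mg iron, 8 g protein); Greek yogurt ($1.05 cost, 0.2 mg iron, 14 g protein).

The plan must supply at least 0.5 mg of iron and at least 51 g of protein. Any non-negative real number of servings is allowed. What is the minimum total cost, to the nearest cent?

At the optimum either one food covers both requirements or two foods hit both targets exactly; no other combination can be cheaper.
milk only: max(0.5/0.1, 51/8) = 6.375 servings → $2.87.
Greek yogurt only: max(0.5/0.2, 51/14) = 3.643 servings → $3.83.
milk + Greek yogurt: intersection lies outside the first quadrant.
Cheapest feasible corner: $2.87.

$2.87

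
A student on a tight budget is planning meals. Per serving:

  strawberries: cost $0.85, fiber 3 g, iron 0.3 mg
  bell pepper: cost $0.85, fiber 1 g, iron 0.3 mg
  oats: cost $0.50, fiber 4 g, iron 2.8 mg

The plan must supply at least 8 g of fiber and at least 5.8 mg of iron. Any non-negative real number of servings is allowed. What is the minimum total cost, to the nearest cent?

$1.04

A basic optimal solution has at most two foods positive. Try each food alone and each pair with both targets met exactly.
strawberries only: max(8/3, 5.8/0.3) = 19.33 servings → $16.43.
bell pepper only: max(8/1, 5.8/0.3) = 19.33 servings → $16.43.
oats only: max(8/4, 5.8/2.8) = 2.071 servings → $1.04.
strawberries + bell pepper: intersection lies outside the first quadrant.
strawberries + oats with both targets exact would need a negative amount; discard.
bell pepper + oats: intersection lies outside the first quadrant.
Cheapest feasible corner: $1.04.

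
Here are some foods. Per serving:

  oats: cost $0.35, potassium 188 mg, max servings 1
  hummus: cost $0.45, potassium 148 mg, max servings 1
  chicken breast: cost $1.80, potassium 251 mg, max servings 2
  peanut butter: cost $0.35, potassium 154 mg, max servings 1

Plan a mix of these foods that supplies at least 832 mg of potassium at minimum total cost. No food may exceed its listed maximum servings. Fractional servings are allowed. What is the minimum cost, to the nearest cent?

Cost per mg of potassium: oats $0.0019, peanut butter $0.0023, hummus $0.0030, chicken breast $0.0072.
Take 1 serving of oats: +188.0 mg potassium for $0.35 (total $0.35, still need 644.0 mg).
Take 1 serving of peanut butter: +154.0 mg potassium for $0.35 (total $0.70, still need 490.0 mg).
Take 1 serving of hummus: +148.0 mg potassium for $0.45 (total $1.15, still need 342.0 mg).
Take 1.363 servings of chicken breast: +342.0 mg potassium for $2.45 (total $3.60, still need 0.0 mg).
Greedy by cheapest-per-mg is optimal for a single linear constraint, so the minimum cost is $3.60.

$3.60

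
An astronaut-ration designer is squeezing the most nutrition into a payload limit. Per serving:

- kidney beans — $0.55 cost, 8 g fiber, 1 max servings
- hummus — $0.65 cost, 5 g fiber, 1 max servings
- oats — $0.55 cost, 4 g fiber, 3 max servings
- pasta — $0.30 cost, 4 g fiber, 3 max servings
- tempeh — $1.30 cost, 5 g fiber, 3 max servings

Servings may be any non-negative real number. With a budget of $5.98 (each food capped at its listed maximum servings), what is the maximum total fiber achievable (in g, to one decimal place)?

Fiber per dollar: kidney beans 14.55, pasta 13.33, hummus 7.692, oats 7.273, tempeh 3.846.
Take 1 serving of kidney beans: spends $0.55, +8.0 g fiber (running total 8.0 g).
Take 3 servings of pasta: spends $0.90, +12.0 g fiber (running total 20.0 g).
Take 1 serving of hummus: spends $0.65, +5.0 g fiber (running total 25.0 g).
Take 3 servings of oats: spends $1.65, +12.0 g fiber (running total 37.0 g).
Take 1.715 servings of tempeh: spends $2.23, +8.6 g fiber (running total 45.6 g).
Greedy by best ratio exhausts the cost allowance optimally: 45.6 g.

45.6 g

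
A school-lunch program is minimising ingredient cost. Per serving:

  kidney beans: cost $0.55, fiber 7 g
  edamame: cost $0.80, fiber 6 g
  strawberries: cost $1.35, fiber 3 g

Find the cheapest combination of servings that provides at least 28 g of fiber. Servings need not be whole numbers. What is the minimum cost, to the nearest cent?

Cost per g of fiber: kidney beans $0.0786, edamame $0.1333, strawberries $0.4500.
With no serving limits, use only kidney beans: 28 g / 7 g = 4 servings × $0.55 = $2.20.

$2.20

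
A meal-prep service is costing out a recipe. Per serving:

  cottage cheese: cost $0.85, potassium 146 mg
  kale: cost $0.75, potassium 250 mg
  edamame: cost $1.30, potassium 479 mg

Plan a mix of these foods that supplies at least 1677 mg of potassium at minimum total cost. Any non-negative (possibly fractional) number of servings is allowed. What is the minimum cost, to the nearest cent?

$4.55

Cost per mg of potassium: edamame $0.0027, kale $0.0030, cottage cheese $0.0058.
With no serving limits, use only edamame: 1677 mg / 479 mg = 3.501 servings × $1.30 = $4.55.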